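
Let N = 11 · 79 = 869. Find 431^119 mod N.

743

Mod 11: 431 ≡ 2; by Fermat, exponent reduces to 119 mod 10 = 9; 2^9 ≡ 6 (mod 11).
Mod 79: 431 ≡ 36; by Fermat, exponent reduces to 119 mod 78 = 41; 36^41 ≡ 32 (mod 79).
Combine by CRT: x ≡ 6 (mod 11), x ≡ 32 (mod 79) ⇒ x ≡ 743 (mod 869).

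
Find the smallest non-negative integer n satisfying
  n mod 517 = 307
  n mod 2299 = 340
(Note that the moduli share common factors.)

46320

gcd(517, 2299) = 11 and 11 | (340 − 307), so the pair is consistent; merging gives n ≡ 46320 (mod 108053), where 108053 = lcm(517, 2299).
The solution is unique modulo lcm(517, 2299) = 108053.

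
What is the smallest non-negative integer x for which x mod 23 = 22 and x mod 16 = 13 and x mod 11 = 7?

From x ≡ 22 (mod 23) write x = 22 + 23t. Substituting into x ≡ 13 (mod 16) gives 23t ≡ 7 (mod 16), and since 7⁻¹ ≡ 7 (mod 16), t ≡ 1. Hence x ≡ 22 + 23·1 = 45 (mod 368).
From x ≡ 45 (mod 368) write x = 45 + 368t. Substituting into x ≡ 7 (mod 11) gives 368t ≡ 6 (mod 11), and since 5⁻¹ ≡ 9 (mod 11), t ≡ 10. Hence x ≡ 45 + 368·10 = 3725 (mod 4048).

3725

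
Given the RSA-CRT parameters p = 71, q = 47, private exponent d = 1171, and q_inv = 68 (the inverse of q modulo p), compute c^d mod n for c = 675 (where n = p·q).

450

d_p = d mod (p−1) = 1171 mod 70 = 51; d_q = d mod (q−1) = 21.
m₁ = c^(d_p) mod p: c ≡ 36 (mod 71), and 36^51 mod 71 = 24.
m₂ = c^(d_q) mod q: c ≡ 17 (mod 47), and 17^21 mod 47 = 27.
h = q_inv·(m₁ − m₂) mod p = 68·(24 − 27) mod 71 = 9.
m = m₂ + h·q = 27 + 9·47 = 450.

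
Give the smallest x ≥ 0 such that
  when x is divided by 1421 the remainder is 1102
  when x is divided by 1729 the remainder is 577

gcd(1421, 1729) = 7 and 7 | (577 − 1102), so the pair is consistent; merging gives x ≡ 59363 (mod 350987), where 350987 = lcm(1421, 1729).
The solution is unique modulo lcm(1421, 1729) = 350987.

59363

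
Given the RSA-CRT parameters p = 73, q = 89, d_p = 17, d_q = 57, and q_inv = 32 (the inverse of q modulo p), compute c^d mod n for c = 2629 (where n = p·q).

m₁ = c^(d_p) mod p: c ≡ 1 (mod 73), and 1^17 mod 73 = 1.
m₂ = c^(d_q) mod q: c ≡ 48 (mod 89), and 48^57 mod 89 = 14.
h = q_inv·(m₁ − m₂) mod p = 32·(1 − 14) mod 73 = 22.
m = m₂ + h·q = 14 + 22·89 = 1972.

1972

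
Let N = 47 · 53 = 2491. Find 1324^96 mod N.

54

Mod 47: 1324 ≡ 8; by Fermat, exponent reduces to 96 mod 46 = 4; 8^4 ≡ 7 (mod 47).
Mod 53: 1324 ≡ 52; by Fermat, exponent reduces to 96 mod 52 = 44; 52^44 ≡ 1 (mod 53).
Combine by CRT: x ≡ 7 (mod 47), x ≡ 1 (mod 53) ⇒ x ≡ 54 (mod 2491).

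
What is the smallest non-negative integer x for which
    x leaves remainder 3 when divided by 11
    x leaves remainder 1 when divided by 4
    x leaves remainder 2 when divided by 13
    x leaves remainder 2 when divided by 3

The moduli are pairwise coprime; N = 11·4·13·3 = 1716.
N/11 = 156; 156 ≡ 2 (mod 11); 2·6 ≡ 1, so inverse 6.
N/4 = 429; 429 ≡ 1 (mod 4), inverse 1.
N/13 = 132; 132 ≡ 2 (mod 13); 2·7 ≡ 1, so inverse 7.
N/3 = 572; 572 ≡ 2 (mod 3); 2·2 ≡ 1, so inverse 2.
x ≡ 3·156·6 + 1·429·1 + 2·132·7 + 2·572·2 = 7373.
7373 mod 1716 = 509.

509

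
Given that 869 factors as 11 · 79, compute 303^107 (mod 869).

503

Mod 11: 303 ≡ 6; by Fermat, exponent reduces to 107 mod 10 = 7; 6^7 ≡ 8 (mod 11).
Mod 79: 303 ≡ 66; by Fermat, exponent reduces to 107 mod 78 = 29; 66^29 ≡ 29 (mod 79).
Combine by CRT: x ≡ 8 (mod 11), x ≡ 29 (mod 79) ⇒ x ≡ 503 (mod 869).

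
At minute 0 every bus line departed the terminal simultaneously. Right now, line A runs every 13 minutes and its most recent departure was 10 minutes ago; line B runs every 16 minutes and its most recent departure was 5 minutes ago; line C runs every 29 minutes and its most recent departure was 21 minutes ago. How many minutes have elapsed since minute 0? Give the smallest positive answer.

Combine the congruences pairwise.
From t ≡ 10 (mod 13) write t = 10 + 13s. Substituting into t ≡ 5 (mod 16) gives 13s ≡ 11 (mod 16), and since 13⁻¹ ≡ 5 (mod 16), s ≡ 7. Hence t ≡ 10 + 13·7 = 101 (mod 208).
From t ≡ 101 (mod 208) write t = 101 + 208s. Substituting into t ≡ 21 (mod 29) gives 208s ≡ 7 (mod 29), and since 5⁻¹ ≡ 6 (mod 29), s ≡ 13. Hence t ≡ 101 + 208·13 = 2805 (mod 6032).

2805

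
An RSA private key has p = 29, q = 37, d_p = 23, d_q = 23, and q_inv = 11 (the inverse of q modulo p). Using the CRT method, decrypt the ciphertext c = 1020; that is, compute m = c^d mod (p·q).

m₁ = c^(d_p) mod p: c ≡ 5 (mod 29), and 5^23 mod 29 = 4.
m₂ = c^(d_q) mod q: c ≡ 21 (mod 37), and 21^23 mod 37 = 4.
h = q_inv·(m₁ − m₂) mod p = 11·(4 − 4) mod 29 = 0.
m = m₂ + h·q = 4 + 0·37 = 4.

4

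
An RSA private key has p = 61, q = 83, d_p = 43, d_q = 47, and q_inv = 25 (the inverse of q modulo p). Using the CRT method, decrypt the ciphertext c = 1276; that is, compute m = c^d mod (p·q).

m₁ = c^(d_p) mod p: c ≡ 56 (mod 61), and 56^43 mod 61 = 22.
m₂ = c^(d_q) mod q: c ≡ 31 (mod 83), and 31^47 mod 83 = 36.
h = q_inv·(m₁ − m₂) mod p = 25·(22 − 36) mod 61 = 16.
m = m₂ + h·q = 36 + 16·83 = 1364.

1364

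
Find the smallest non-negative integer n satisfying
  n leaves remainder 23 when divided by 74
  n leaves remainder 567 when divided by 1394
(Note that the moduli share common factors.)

46569

Combine the congruences pairwise.
gcd(74, 1394) = 2 and 2 | (567 − 23), so the pair is consistent; merging gives n ≡ 46569 (mod 51578), where 51578 = lcm(74, 1394).
The solution is unique modulo lcm(74, 1394) = 51578.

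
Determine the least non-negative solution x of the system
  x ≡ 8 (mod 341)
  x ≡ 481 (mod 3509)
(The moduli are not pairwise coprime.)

32062

Combine the congruences pairwise.
gcd(341, 3509) = 11 and 11 | (481 − 8), so the pair is consistent; merging gives x ≡ 32062 (mod 108779), where 108779 = lcm(341, 3509).
The solution is unique modulo lcm(341, 3509) = 108779.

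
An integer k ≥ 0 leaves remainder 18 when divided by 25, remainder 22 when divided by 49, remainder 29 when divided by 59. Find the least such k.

52893

The moduli are pairwise coprime; N = 25·49·59 = 72275.
N/25 = 2891; 2891 ≡ 16 (mod 25); 16·11 ≡ 1, so inverse 11.
N/49 = 1475; 1475 ≡ 5 (mod 49); 5·10 ≡ 1, so inverse 10.
N/59 = 1225; 1225 ≡ 45 (mod 59); 45·21 ≡ 1, so inverse 21.
k ≡ 18·2891·11 + 22·1475·10 + 29·1225·21 = 1642943.
1642943 mod 72275 = 52893.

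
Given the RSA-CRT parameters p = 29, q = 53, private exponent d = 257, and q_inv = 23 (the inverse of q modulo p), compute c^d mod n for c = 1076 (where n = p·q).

d_p = d mod (p−1) = 257 mod 28 = 5; d_q = d mod (q−1) = 49.
m₁ = c^(d_p) mod p: c ≡ 3 (mod 29), and 3^5 mod 29 = 11.
m₂ = c^(d_q) mod q: c ≡ 16 (mod 53), and 16^49 mod 53 = 46.
h = q_inv·(m₁ − m₂) mod p = 23·(11 − 46) mod 29 = 7.
m = m₂ + h·q = 46 + 7·53 = 417.

417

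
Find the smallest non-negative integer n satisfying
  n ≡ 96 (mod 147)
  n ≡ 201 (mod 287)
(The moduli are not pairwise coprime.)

4506

gcd(147, 287) = 7 and 7 | (201 − 96), so the pair is consistent; merging gives n ≡ 4506 (mod 6027), where 6027 = lcm(147, 287).
The solution is unique modulo lcm(147, 287) = 6027.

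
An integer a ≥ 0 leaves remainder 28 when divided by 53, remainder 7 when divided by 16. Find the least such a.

From a ≡ 28 (mod 53) write a = 28 + 53t. Substituting into a ≡ 7 (mod 16) gives 53t ≡ 11 (mod 16), and since 5⁻¹ ≡ 13 (mod 16), t ≡ 15. Hence a ≡ 28 + 53·15 = 823 (mod 848).

823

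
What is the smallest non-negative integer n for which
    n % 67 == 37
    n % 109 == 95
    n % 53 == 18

132094

From n ≡ 37 (mod 67) write n = 37 + 67t. Substituting into n ≡ 95 (mod 109) gives 67t ≡ 58 (mod 109), and since 67⁻¹ ≡ 96 (mod 109), t ≡ 9. Hence n ≡ 37 + 67·9 = 640 (mod 7303).
From n ≡ 640 (mod 7303) write n = 640 + 7303t. Substituting into n ≡ 18 (mod 53) gives 7303t ≡ 14 (mod 53), and since 42⁻¹ ≡ 24 (mod 53), t ≡ 18. Hence n ≡ 640 + 7303·18 = 132094 (mod 387059).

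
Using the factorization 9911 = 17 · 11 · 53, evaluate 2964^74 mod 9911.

Mod 17: 2964 ≡ 6; by Fermat, exponent reduces to 74 mod 16 = 10; 6^10 ≡ 15 (mod 17).
Mod 11: 2964 ≡ 5; by Fermat, exponent reduces to 74 mod 10 = 4; 5^4 ≡ 9 (mod 11).
Mod 53: 2964 ≡ 49; by Fermat, exponent reduces to 74 mod 52 = 22; 49^22 ≡ 47 (mod 53).
Combine by CRT: x ≡ 15 (mod 17), x ≡ 9 (mod 11), x ≡ 47 (mod 53) ⇒ x ≡ 2803 (mod 9911).

2803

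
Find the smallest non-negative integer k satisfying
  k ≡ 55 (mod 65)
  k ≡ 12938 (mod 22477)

35415

Combine the congruences pairwise.
gcd(65, 22477) = 13 and 13 | (12938 − 55), so the pair is consistent; merging gives k ≡ 35415 (mod 112385), where 112385 = lcm(65, 22477).
The solution is unique modulo lcm(65, 22477) = 112385.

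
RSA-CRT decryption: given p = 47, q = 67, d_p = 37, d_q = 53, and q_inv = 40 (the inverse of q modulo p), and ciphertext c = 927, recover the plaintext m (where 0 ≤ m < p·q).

910

m₁ = c^(d_p) mod p: c ≡ 34 (mod 47), and 34^37 mod 47 = 17.
m₂ = c^(d_q) mod q: c ≡ 56 (mod 67), and 56^53 mod 67 = 39.
h = q_inv·(m₁ − m₂) mod p = 40·(17 − 39) mod 47 = 13.
m = m₂ + h·q = 39 + 13·67 = 910.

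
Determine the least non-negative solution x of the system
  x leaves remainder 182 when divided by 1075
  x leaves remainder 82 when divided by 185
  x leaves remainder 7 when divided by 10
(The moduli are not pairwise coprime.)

Combine the congruences pairwise.
gcd(1075, 185) = 5 and 5 | (82 − 182), so the pair is consistent; merging gives x ≡ 25982 (mod 39775), where 39775 = lcm(1075, 185).
gcd(39775, 10) = 5 and 5 | (7 − 25982), so the pair is consistent; merging gives x ≡ 65757 (mod 79550), where 79550 = lcm(39775, 10).
The solution is unique modulo lcm(1075, 185, 10) = 79550.

65757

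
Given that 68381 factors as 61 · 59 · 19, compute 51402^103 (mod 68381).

59496

Mod 61: 51402 ≡ 40; by Fermat, exponent reduces to 103 mod 60 = 43; 40^43 ≡ 21 (mod 61).
Mod 59: 51402 ≡ 13; by Fermat, exponent reduces to 103 mod 58 = 45; 13^45 ≡ 24 (mod 59).
Mod 19: 51402 ≡ 7; by Fermat, exponent reduces to 103 mod 18 = 13; 7^13 ≡ 7 (mod 19).
Combine by CRT: x ≡ 21 (mod 61), x ≡ 24 (mod 59), x ≡ 7 (mod 19) ⇒ x ≡ 59496 (mod 68381).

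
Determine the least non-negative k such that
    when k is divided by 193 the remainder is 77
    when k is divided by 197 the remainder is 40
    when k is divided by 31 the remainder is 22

562672

The moduli are pairwise coprime; N = 193·197·31 = 1178651.
N/193 = 6107; 6107 ≡ 124 (mod 193); 124·179 ≡ 1, so inverse 179.
N/197 = 5983; 5983 ≡ 73 (mod 197); 73·27 ≡ 1, so inverse 27.
N/31 = 38021; 38021 ≡ 15 (mod 31); 15·29 ≡ 1, so inverse 29.
k ≡ 77·6107·179 + 40·5983·27 + 22·38021·29 = 114891819.
114891819 mod 1178651 = 562672.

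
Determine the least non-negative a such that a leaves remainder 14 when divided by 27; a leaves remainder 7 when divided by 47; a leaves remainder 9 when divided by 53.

24071

The moduli are pairwise coprime; N = 27·47·53 = 67257.
N/27 = 2491; 2491 ≡ 7 (mod 27); 7·4 ≡ 1, so inverse 4.
N/47 = 1431; 1431 ≡ 21 (mod 47); 21·9 ≡ 1, so inverse 9.
N/53 = 1269; 1269 ≡ 50 (mod 53); 50·35 ≡ 1, so inverse 35.
a ≡ 14·2491·4 + 7·1431·9 + 9·1269·35 = 629384.
629384 mod 67257 = 24071.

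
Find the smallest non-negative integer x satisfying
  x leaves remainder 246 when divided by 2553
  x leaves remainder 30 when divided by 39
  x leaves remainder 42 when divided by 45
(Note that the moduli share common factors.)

gcd(2553, 39) = 3 and 3 | (30 − 246), so the pair is consistent; merging gives x ≡ 2799 (mod 33189), where 33189 = lcm(2553, 39).
gcd(33189, 45) = 3 and 3 | (42 − 2799), so the pair is consistent; merging gives x ≡ 235122 (mod 497835), where 497835 = lcm(33189, 45).
The solution is unique modulo lcm(2553, 39, 45) = 497835.

235122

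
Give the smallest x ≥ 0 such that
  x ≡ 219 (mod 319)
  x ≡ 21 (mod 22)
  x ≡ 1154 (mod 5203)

gcd(319, 22) = 11 and 11 | (21 − 219), so the pair is consistent; merging gives x ≡ 219 (mod 638), where 638 = lcm(319, 22).
gcd(638, 5203) = 11 and 11 | (1154 − 219), so the pair is consistent; merging gives x ≡ 287319 (mod 301774), where 301774 = lcm(638, 5203).
The solution is unique modulo lcm(319, 22, 5203) = 301774.

287319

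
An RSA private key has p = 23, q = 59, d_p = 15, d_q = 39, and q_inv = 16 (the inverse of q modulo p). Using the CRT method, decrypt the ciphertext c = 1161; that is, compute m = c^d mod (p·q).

539

m₁ = c^(d_p) mod p: c ≡ 11 (mod 23), and 11^15 mod 23 = 10.
m₂ = c^(d_q) mod q: c ≡ 40 (mod 59), and 40^39 mod 59 = 8.
h = q_inv·(m₁ − m₂) mod p = 16·(10 − 8) mod 23 = 9.
m = m₂ + h·q = 8 + 9·59 = 539.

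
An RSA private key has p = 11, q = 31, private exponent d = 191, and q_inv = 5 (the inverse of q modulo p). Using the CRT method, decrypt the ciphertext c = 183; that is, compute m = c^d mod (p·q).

18

d_p = d mod (p−1) = 191 mod 10 = 1; d_q = d mod (q−1) = 11.
m₁ = c^(d_p) mod p: c ≡ 7 (mod 11), and 7^1 mod 11 = 7.
m₂ = c^(d_q) mod q: c ≡ 28 (mod 31), and 28^11 mod 31 = 18.
h = q_inv·(m₁ − m₂) mod p = 5·(7 − 18) mod 11 = 0.
m = m₂ + h·q = 18 + 0·31 = 18.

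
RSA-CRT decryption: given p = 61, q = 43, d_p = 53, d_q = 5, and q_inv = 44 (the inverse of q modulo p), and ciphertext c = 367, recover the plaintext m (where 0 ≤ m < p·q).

m₁ = c^(d_p) mod p: c ≡ 1 (mod 61), and 1^53 mod 61 = 1.
m₂ = c^(d_q) mod q: c ≡ 23 (mod 43), and 23^5 mod 43 = 17.
h = q_inv·(m₁ − m₂) mod p = 44·(1 − 17) mod 61 = 28.
m = m₂ + h·q = 17 + 28·43 = 1221.

1221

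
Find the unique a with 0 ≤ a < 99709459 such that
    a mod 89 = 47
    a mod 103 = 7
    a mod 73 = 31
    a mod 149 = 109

51651108

The moduli are pairwise coprime; N = 89·103·73·149 = 99709459.
N/89 = 1120331; 1120331 ≡ 88 (mod 89); 88·88 ≡ 1, so inverse 88.
N/103 = 968053; 968053 ≡ 59 (mod 103); 59·7 ≡ 1, so inverse 7.
N/73 = 1365883; 1365883 ≡ 53 (mod 73); 53·62 ≡ 1, so inverse 62.
N/149 = 669191; 669191 ≡ 32 (mod 149); 32·14 ≡ 1, so inverse 14.
a ≡ 47·1120331·88 + 7·968053·7 + 31·1365883·62 + 109·669191·14 = 8327536205.
8327536205 mod 99709459 = 51651108.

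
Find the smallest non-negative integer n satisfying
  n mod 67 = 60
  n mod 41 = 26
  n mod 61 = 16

Combine the congruences pairwise.
From n ≡ 60 (mod 67) write n = 60 + 67t. Substituting into n ≡ 26 (mod 41) gives 67t ≡ 7 (mod 41), and since 26⁻¹ ≡ 30 (mod 41), t ≡ 5. Hence n ≡ 60 + 67·5 = 395 (mod 2747).
From n ≡ 395 (mod 2747) write n = 395 + 2747t. Substituting into n ≡ 16 (mod 61) gives 2747t ≡ 48 (mod 61), and since 2⁻¹ ≡ 31 (mod 61), t ≡ 24. Hence n ≡ 395 + 2747·24 = 66323 (mod 167567).

66323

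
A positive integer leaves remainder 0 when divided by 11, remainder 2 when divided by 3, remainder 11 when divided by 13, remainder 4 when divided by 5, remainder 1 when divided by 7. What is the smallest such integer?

The moduli are pairwise coprime; N = 11·3·13·5·7 = 15015.
N/11 = 1365; 1365 ≡ 1 (mod 11), inverse 1.
N/3 = 5005; 5005 ≡ 1 (mod 3), inverse 1.
N/13 = 1155; 1155 ≡ 11 (mod 13); 11·6 ≡ 1, so inverse 6.
N/5 = 3003; 3003 ≡ 3 (mod 5); 3·2 ≡ 1, so inverse 2.
N/7 = 2145; 2145 ≡ 3 (mod 7); 3·5 ≡ 1, so inverse 5.
k ≡ 0·1365·1 + 2·5005·1 + 11·1155·6 + 4·3003·2 + 1·2145·5 = 120989.
120989 mod 15015 = 869.

869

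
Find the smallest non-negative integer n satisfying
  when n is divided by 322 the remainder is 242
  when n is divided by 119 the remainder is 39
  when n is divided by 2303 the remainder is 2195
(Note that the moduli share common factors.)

1045454

gcd(322, 119) = 7 and 7 | (39 − 242), so the pair is consistent; merging gives n ≡ 5394 (mod 5474), where 5474 = lcm(322, 119).
gcd(5474, 2303) = 7 and 7 | (2195 − 5394), so the pair is consistent; merging gives n ≡ 1045454 (mod 1800946), where 1800946 = lcm(5474, 2303).
The solution is unique modulo lcm(322, 119, 2303) = 1800946.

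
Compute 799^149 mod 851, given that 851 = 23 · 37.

Mod 23: 799 ≡ 17; by Fermat, exponent reduces to 149 mod 22 = 17; 17^17 ≡ 11 (mod 23).
Mod 37: 799 ≡ 22; by Fermat, exponent reduces to 149 mod 36 = 5; 22^5 ≡ 13 (mod 37).
Combine by CRT: x ≡ 11 (mod 23), x ≡ 13 (mod 37) ⇒ x ≡ 494 (mod 851).

494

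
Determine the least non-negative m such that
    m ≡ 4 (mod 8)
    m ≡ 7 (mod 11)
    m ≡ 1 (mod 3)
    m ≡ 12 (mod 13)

3340

From m ≡ 4 (mod 8) write m = 4 + 8t. Substituting into m ≡ 7 (mod 11) gives 8t ≡ 3 (mod 11), and since 8⁻¹ ≡ 7 (mod 11), t ≡ 10. Hence m ≡ 4 + 8·10 = 84 (mod 88).
From m ≡ 84 (mod 88) write m = 84 + 88t. Substituting into m ≡ 1 (mod 3) gives 88t ≡ 1 (mod 3), and since 1⁻¹ ≡ 1 (mod 3), t ≡ 1. Hence m ≡ 84 + 88·1 = 172 (mod 264).
From m ≡ 172 (mod 264) write m = 172 + 264t. Substituting into m ≡ 12 (mod 13) gives 264t ≡ 9 (mod 13), and since 4⁻¹ ≡ 10 (mod 13), t ≡ 12. Hence m ≡ 172 + 264·12 = 3340 (mod 3432).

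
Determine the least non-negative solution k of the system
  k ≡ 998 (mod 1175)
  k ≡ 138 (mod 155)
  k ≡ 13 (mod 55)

94998

gcd(1175, 155) = 5 and 5 | (138 − 998), so the pair is consistent; merging gives k ≡ 22148 (mod 36425), where 36425 = lcm(1175, 155).
gcd(36425, 55) = 5 and 5 | (13 − 22148), so the pair is consistent; merging gives k ≡ 94998 (mod 400675), where 400675 = lcm(36425, 55).
The solution is unique modulo lcm(1175, 155, 55) = 400675.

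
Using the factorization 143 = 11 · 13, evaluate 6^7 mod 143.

Mod 11: 6 ≡ 6; 6^7 ≡ 8 (mod 11).
Mod 13: 6 ≡ 6; 6^7 ≡ 7 (mod 13).
Combine by CRT: x ≡ 8 (mod 11), x ≡ 7 (mod 13) ⇒ x ≡ 85 (mod 143).

85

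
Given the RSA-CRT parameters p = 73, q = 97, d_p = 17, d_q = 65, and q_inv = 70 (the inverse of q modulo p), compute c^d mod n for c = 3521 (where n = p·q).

1672

m₁ = c^(d_p) mod p: c ≡ 17 (mod 73), and 17^17 mod 73 = 66.
m₂ = c^(d_q) mod q: c ≡ 29 (mod 97), and 29^65 mod 97 = 23.
h = q_inv·(m₁ − m₂) mod p = 70·(66 − 23) mod 73 = 17.
m = m₂ + h·q = 23 + 17·97 = 1672.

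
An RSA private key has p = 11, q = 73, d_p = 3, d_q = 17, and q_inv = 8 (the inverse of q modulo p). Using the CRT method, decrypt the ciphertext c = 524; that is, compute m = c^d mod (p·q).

464

m₁ = c^(d_p) mod p: c ≡ 7 (mod 11), and 7^3 mod 11 = 2.
m₂ = c^(d_q) mod q: c ≡ 13 (mod 73), and 13^17 mod 73 = 26.
h = q_inv·(m₁ − m₂) mod p = 8·(2 − 26) mod 11 = 6.
m = m₂ + h·q = 26 + 6·73 = 464.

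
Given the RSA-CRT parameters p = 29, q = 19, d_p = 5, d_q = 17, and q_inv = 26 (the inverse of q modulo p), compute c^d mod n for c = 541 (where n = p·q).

m₁ = c^(d_p) mod p: c ≡ 19 (mod 29), and 19^5 mod 29 = 21.
m₂ = c^(d_q) mod q: c ≡ 9 (mod 19), and 9^17 mod 19 = 17.
h = q_inv·(m₁ − m₂) mod p = 26·(21 − 17) mod 29 = 17.
m = m₂ + h·q = 17 + 17·19 = 340.

340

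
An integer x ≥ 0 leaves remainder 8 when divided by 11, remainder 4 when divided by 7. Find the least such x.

74

Combine the congruences pairwise.
From x ≡ 8 (mod 11) write x = 8 + 11t. Substituting into x ≡ 4 (mod 7) gives 11t ≡ 3 (mod 7), and since 4⁻¹ ≡ 2 (mod 7), t ≡ 6. Hence x ≡ 8 + 11·6 = 74 (mod 77).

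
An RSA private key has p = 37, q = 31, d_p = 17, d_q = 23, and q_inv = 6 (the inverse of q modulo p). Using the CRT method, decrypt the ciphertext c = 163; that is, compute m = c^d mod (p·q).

m₁ = c^(d_p) mod p: c ≡ 15 (mod 37), and 15^17 mod 37 = 32.
m₂ = c^(d_q) mod q: c ≡ 8 (mod 31), and 8^23 mod 31 = 16.
h = q_inv·(m₁ − m₂) mod p = 6·(32 − 16) mod 37 = 22.
m = m₂ + h·q = 16 + 22·31 = 698.

698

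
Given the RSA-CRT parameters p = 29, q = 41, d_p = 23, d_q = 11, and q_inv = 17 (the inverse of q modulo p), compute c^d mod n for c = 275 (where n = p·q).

m₁ = c^(d_p) mod p: c ≡ 14 (mod 29), and 14^23 mod 29 = 26.
m₂ = c^(d_q) mod q: c ≡ 29 (mod 41), and 29^11 mod 41 = 15.
h = q_inv·(m₁ − m₂) mod p = 17·(26 − 15) mod 29 = 13.
m = m₂ + h·q = 15 + 13·41 = 548.

548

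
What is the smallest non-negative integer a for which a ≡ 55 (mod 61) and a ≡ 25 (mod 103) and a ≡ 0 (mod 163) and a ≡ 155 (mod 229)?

124861260

The moduli are pairwise coprime; N = 61·103·163·229 = 234525541.
N/61 = 3844681; 3844681 ≡ 34 (mod 61); 34·9 ≡ 1, so inverse 9.
N/103 = 2276947; 2276947 ≡ 29 (mod 103); 29·32 ≡ 1, so inverse 32.
N/163 = 1438807; 1438807 ≡ 6 (mod 163); 6·136 ≡ 1, so inverse 136.
N/229 = 1024129; 1024129 ≡ 41 (mod 229); 41·162 ≡ 1, so inverse 162.
a ≡ 55·3844681·9 + 25·2276947·32 + 0·1438807·136 + 155·1024129·162 = 29440553885.
29440553885 mod 234525541 = 124861260.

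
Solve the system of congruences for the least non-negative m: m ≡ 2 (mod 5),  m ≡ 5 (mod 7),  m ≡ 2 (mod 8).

Combine the congruences pairwise.
From m ≡ 2 (mod 5) write m = 2 + 5t. Substituting into m ≡ 5 (mod 7) gives 5t ≡ 3 (mod 7), and since 5⁻¹ ≡ 3 (mod 7), t ≡ 2. Hence m ≡ 2 + 5·2 = 12 (mod 35).
From m ≡ 12 (mod 35) write m = 12 + 35t. Substituting into m ≡ 2 (mod 8) gives 35t ≡ 6 (mod 8), and since 3⁻¹ ≡ 3 (mod 8), t ≡ 2. Hence m ≡ 12 + 35·2 = 82 (mod 280).

82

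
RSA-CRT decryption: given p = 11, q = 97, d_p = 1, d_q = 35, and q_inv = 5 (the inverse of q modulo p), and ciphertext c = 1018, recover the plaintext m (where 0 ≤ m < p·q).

732

m₁ = c^(d_p) mod p: c ≡ 6 (mod 11), and 6^1 mod 11 = 6.
m₂ = c^(d_q) mod q: c ≡ 48 (mod 97), and 48^35 mod 97 = 53.
h = q_inv·(m₁ − m₂) mod p = 5·(6 − 53) mod 11 = 7.
m = m₂ + h·q = 53 + 7·97 = 732.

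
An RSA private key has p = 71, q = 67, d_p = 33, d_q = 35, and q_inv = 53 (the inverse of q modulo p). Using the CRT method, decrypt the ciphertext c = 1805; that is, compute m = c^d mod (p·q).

m₁ = c^(d_p) mod p: c ≡ 30 (mod 71), and 30^33 mod 71 = 37.
m₂ = c^(d_q) mod q: c ≡ 63 (mod 67), and 63^35 mod 67 = 51.
h = q_inv·(m₁ − m₂) mod p = 53·(37 − 51) mod 71 = 39.
m = m₂ + h·q = 51 + 39·67 = 2664.

2664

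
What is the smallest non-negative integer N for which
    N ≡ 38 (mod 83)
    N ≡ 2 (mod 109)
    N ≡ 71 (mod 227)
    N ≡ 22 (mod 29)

54969029

From N ≡ 38 (mod 83) write N = 38 + 83t. Substituting into N ≡ 2 (mod 109) gives 83t ≡ 73 (mod 109), and since 83⁻¹ ≡ 88 (mod 109), t ≡ 102. Hence N ≡ 38 + 83·102 = 8504 (mod 9047).
From N ≡ 8504 (mod 9047) write N = 8504 + 9047t. Substituting into N ≡ 71 (mod 227) gives 9047t ≡ 193 (mod 227), and since 194⁻¹ ≡ 55 (mod 227), t ≡ 173. Hence N ≡ 8504 + 9047·173 = 1573635 (mod 2053669).
From N ≡ 1573635 (mod 2053669) write N = 1573635 + 2053669t. Substituting into N ≡ 22 (mod 29) gives 2053669t ≡ 14 (mod 29), and since 5⁻¹ ≡ 6 (mod 29), t ≡ 26. Hence N ≡ 1573635 + 2053669·26 = 54969029 (mod 59556401).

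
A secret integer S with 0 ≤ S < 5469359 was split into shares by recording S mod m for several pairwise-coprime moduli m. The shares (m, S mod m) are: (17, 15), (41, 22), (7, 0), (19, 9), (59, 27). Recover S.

Combine the congruences pairwise.
From S ≡ 15 (mod 17) write S = 15 + 17t. Substituting into S ≡ 22 (mod 41) gives 17t ≡ 7 (mod 41), and since 17⁻¹ ≡ 29 (mod 41), t ≡ 39. Hence S ≡ 15 + 17·39 = 678 (mod 697).
From S ≡ 678 (mod 697) write S = 678 + 697t. Substituting into S ≡ 0 (mod 7) gives 697t ≡ 1 (mod 7), and since 4⁻¹ ≡ 2 (mod 7), t ≡ 2. Hence S ≡ 678 + 697·2 = 2072 (mod 4879).
From S ≡ 2072 (mod 4879) write S = 2072 + 4879t. Substituting into S ≡ 9 (mod 19) gives 4879t ≡ 8 (mod 19), and since 15⁻¹ ≡ 14 (mod 19), t ≡ 17. Hence S ≡ 2072 + 4879·17 = 85015 (mod 92701).
From S ≡ 85015 (mod 92701) write S = 85015 + 92701t. Substituting into S ≡ 27 (mod 59) gives 92701t ≡ 31 (mod 59), and since 12⁻¹ ≡ 5 (mod 59), t ≡ 37. Hence S ≡ 85015 + 92701·37 = 3514952 (mod 5469359).

3514952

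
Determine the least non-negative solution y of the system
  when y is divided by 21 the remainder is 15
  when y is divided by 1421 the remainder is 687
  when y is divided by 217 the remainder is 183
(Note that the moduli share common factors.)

Combine the congruences pairwise.
gcd(21, 1421) = 7 and 7 | (687 − 15), so the pair is consistent; merging gives y ≡ 687 (mod 4263), where 4263 = lcm(21, 1421).
gcd(4263, 217) = 7 and 7 | (183 − 687), so the pair is consistent; merging gives y ≡ 64632 (mod 132153), where 132153 = lcm(4263, 217).
The solution is unique modulo lcm(21, 1421, 217) = 132153.

64632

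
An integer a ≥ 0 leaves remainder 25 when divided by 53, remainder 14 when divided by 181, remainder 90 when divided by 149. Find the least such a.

The moduli are pairwise coprime; N = 53·181·149 = 1429357.
N/53 = 26969; 26969 ≡ 45 (mod 53); 45·33 ≡ 1, so inverse 33.
N/181 = 7897; 7897 ≡ 114 (mod 181); 114·27 ≡ 1, so inverse 27.
N/149 = 9593; 9593 ≡ 57 (mod 149); 57·34 ≡ 1, so inverse 34.
a ≡ 25·26969·33 + 14·7897·27 + 90·9593·34 = 54589071.
54589071 mod 1429357 = 273505.

273505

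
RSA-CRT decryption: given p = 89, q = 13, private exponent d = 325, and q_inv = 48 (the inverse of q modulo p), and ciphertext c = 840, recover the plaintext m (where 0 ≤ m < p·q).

957

d_p = d mod (p−1) = 325 mod 88 = 61; d_q = d mod (q−1) = 1.
m₁ = c^(d_p) mod p: c ≡ 39 (mod 89), and 39^61 mod 89 = 67.
m₂ = c^(d_q) mod q: c ≡ 8 (mod 13), and 8^1 mod 13 = 8.
h = q_inv·(m₁ − m₂) mod p = 48·(67 − 8) mod 89 = 73.
m = m₂ + h·q = 8 + 73·13 = 957.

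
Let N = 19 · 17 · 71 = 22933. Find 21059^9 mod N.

Mod 19: 21059 ≡ 7; 7^9 ≡ 1 (mod 19).
Mod 17: 21059 ≡ 13; 13^9 ≡ 13 (mod 17).
Mod 71: 21059 ≡ 43; 43^9 ≡ 4 (mod 71).
Combine by CRT: x ≡ 1 (mod 19), x ≡ 13 (mod 17), x ≡ 4 (mod 71) ⇒ x ≡ 6252 (mod 22933).

6252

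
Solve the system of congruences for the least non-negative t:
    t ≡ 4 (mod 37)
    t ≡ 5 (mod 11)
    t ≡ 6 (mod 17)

2964

Combine the congruences pairwise.
From t ≡ 4 (mod 37) write t = 4 + 37s. Substituting into t ≡ 5 (mod 11) gives 37s ≡ 1 (mod 11), and since 4⁻¹ ≡ 3 (mod 11), s ≡ 3. Hence t ≡ 4 + 37·3 = 115 (mod 407).
From t ≡ 115 (mod 407) write t = 115 + 407s. Substituting into t ≡ 6 (mod 17) gives 407s ≡ 10 (mod 17), and since 16⁻¹ ≡ 16 (mod 17), s ≡ 7. Hence t ≡ 115 + 407·7 = 2964 (mod 6919).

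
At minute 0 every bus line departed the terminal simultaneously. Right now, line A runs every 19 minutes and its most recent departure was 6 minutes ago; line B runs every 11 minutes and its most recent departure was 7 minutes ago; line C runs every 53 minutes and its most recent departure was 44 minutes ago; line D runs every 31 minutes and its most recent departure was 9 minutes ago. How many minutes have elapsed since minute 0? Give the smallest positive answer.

Combine the congruences pairwise.
From t ≡ 6 (mod 19) write t = 6 + 19s. Substituting into t ≡ 7 (mod 11) gives 19s ≡ 1 (mod 11), and since 8⁻¹ ≡ 7 (mod 11), s ≡ 7. Hence t ≡ 6 + 19·7 = 139 (mod 209).
From t ≡ 139 (mod 209) write t = 139 + 209s. Substituting into t ≡ 44 (mod 53) gives 209s ≡ 11 (mod 53), and since 50⁻¹ ≡ 35 (mod 53), s ≡ 14. Hence t ≡ 139 + 209·14 = 3065 (mod 11077).
From t ≡ 3065 (mod 11077) write t = 3065 + 11077s. Substituting into t ≡ 9 (mod 31) gives 11077s ≡ 13 (mod 31), and since 10⁻¹ ≡ 28 (mod 31), s ≡ 23. Hence t ≡ 3065 + 11077·23 = 257836 (mod 343387).

257836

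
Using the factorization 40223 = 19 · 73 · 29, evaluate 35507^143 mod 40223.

Mod 19: 35507 ≡ 15; by Fermat, exponent reduces to 143 mod 18 = 17; 15^17 ≡ 14 (mod 19).
Mod 73: 35507 ≡ 29; by Fermat, exponent reduces to 143 mod 72 = 71; 29^71 ≡ 68 (mod 73).
Mod 29: 35507 ≡ 11; by Fermat, exponent reduces to 143 mod 28 = 3; 11^3 ≡ 26 (mod 29).
Combine by CRT: x ≡ 14 (mod 19), x ≡ 68 (mod 73), x ≡ 26 (mod 29) ⇒ x ≡ 23574 (mod 40223).

23574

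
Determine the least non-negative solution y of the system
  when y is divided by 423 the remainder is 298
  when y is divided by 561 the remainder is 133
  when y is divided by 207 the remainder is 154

470251

gcd(423, 561) = 3 and 3 | (133 − 298), so the pair is consistent; merging gives y ≡ 74746 (mod 79101), where 79101 = lcm(423, 561).
gcd(79101, 207) = 9 and 9 | (154 − 74746), so the pair is consistent; merging gives y ≡ 470251 (mod 1819323), where 1819323 = lcm(79101, 207).
The solution is unique modulo lcm(423, 561, 207) = 1819323.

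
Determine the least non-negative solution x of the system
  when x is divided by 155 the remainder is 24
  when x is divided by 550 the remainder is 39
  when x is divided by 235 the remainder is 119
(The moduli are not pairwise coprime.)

Combine the congruences pairwise.
gcd(155, 550) = 5 and 5 | (39 − 24), so the pair is consistent; merging gives x ≡ 15989 (mod 17050), where 17050 = lcm(155, 550).
gcd(17050, 235) = 5 and 5 | (119 − 15989), so the pair is consistent; merging gives x ≡ 646839 (mod 801350), where 801350 = lcm(17050, 235).
The solution is unique modulo lcm(155, 550, 235) = 801350.

646839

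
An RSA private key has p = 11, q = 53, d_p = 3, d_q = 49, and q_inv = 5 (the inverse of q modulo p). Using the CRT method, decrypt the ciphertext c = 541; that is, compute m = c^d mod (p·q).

327

m₁ = c^(d_p) mod p: c ≡ 2 (mod 11), and 2^3 mod 11 = 8.
m₂ = c^(d_q) mod q: c ≡ 11 (mod 53), and 11^49 mod 53 = 9.
h = q_inv·(m₁ − m₂) mod p = 5·(8 − 9) mod 11 = 6.
m = m₂ + h·q = 9 + 6·53 = 327.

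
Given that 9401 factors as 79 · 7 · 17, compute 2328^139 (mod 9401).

Mod 79: 2328 ≡ 37; by Fermat, exponent reduces to 139 mod 78 = 61; 37^61 ≡ 30 (mod 79).
Mod 7: 2328 ≡ 4; by Fermat, exponent reduces to 139 mod 6 = 1; 4^1 ≡ 4 (mod 7).
Mod 17: 2328 ≡ 16; by Fermat, exponent reduces to 139 mod 16 = 11; 16^11 ≡ 16 (mod 17).
Combine by CRT: x ≡ 30 (mod 79), x ≡ 4 (mod 7), x ≡ 16 (mod 17) ⇒ x ≡ 662 (mod 9401).

662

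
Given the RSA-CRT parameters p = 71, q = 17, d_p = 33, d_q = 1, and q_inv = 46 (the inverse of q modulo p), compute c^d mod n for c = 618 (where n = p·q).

m₁ = c^(d_p) mod p: c ≡ 50 (mod 71), and 50^33 mod 71 = 19.
m₂ = c^(d_q) mod q: c ≡ 6 (mod 17), and 6^1 mod 17 = 6.
h = q_inv·(m₁ − m₂) mod p = 46·(19 − 6) mod 71 = 30.
m = m₂ + h·q = 6 + 30·17 = 516.

516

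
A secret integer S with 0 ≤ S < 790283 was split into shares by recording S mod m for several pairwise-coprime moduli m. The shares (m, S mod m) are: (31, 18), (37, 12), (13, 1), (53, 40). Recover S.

Combine the congruences pairwise.
From S ≡ 18 (mod 31) write S = 18 + 31t. Substituting into S ≡ 12 (mod 37) gives 31t ≡ 31 (mod 37), and since 31⁻¹ ≡ 6 (mod 37), t ≡ 1. Hence S ≡ 18 + 31·1 = 49 (mod 1147).
From S ≡ 49 (mod 1147) write S = 49 + 1147t. Substituting into S ≡ 1 (mod 13) gives 1147t ≡ 4 (mod 13), and since 3⁻¹ ≡ 9 (mod 13), t ≡ 10. Hence S ≡ 49 + 1147·10 = 11519 (mod 14911).
From S ≡ 11519 (mod 14911) write S = 11519 + 14911t. Substituting into S ≡ 40 (mod 53) gives 14911t ≡ 22 (mod 53), and since 18⁻¹ ≡ 3 (mod 53), t ≡ 13. Hence S ≡ 11519 + 14911·13 = 205362 (mod 790283).

205362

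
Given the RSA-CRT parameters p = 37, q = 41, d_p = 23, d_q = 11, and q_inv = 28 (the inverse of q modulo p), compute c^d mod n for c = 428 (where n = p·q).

m₁ = c^(d_p) mod p: c ≡ 21 (mod 37), and 21^23 mod 37 = 4.
m₂ = c^(d_q) mod q: c ≡ 18 (mod 41), and 18^11 mod 41 = 18.
h = q_inv·(m₁ − m₂) mod p = 28·(4 − 18) mod 37 = 15.
m = m₂ + h·q = 18 + 15·41 = 633.

633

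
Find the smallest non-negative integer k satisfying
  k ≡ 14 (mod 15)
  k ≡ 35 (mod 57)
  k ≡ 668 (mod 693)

gcd(15, 57) = 3 and 3 | (35 − 14), so the pair is consistent; merging gives k ≡ 149 (mod 285), where 285 = lcm(15, 57).
gcd(285, 693) = 3 and 3 | (668 − 149), so the pair is consistent; merging gives k ≡ 8984 (mod 65835), where 65835 = lcm(285, 693).
The solution is unique modulo lcm(15, 57, 693) = 65835.

8984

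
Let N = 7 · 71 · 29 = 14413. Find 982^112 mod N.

Mod 7: 982 ≡ 2; by Fermat, exponent reduces to 112 mod 6 = 4; 2^4 ≡ 2 (mod 7).
Mod 71: 982 ≡ 59; by Fermat, exponent reduces to 112 mod 70 = 42; 59^42 ≡ 25 (mod 71).
Mod 29: 982 ≡ 25; since 28 | 112, by Fermat 25^112 ≡ 1 (mod 29).
Combine by CRT: x ≡ 2 (mod 7), x ≡ 25 (mod 71), x ≡ 1 (mod 29) ⇒ x ≡ 7338 (mod 14413).

7338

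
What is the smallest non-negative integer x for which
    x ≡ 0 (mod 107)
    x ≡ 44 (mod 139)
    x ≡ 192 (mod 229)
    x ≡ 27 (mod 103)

152881279

The moduli are pairwise coprime; N = 107·139·229·103 = 350809451.
N/107 = 3278593; 3278593 ≡ 6 (mod 107); 6·18 ≡ 1, so inverse 18.
N/139 = 2523809; 2523809 ≡ 125 (mod 139); 125·129 ≡ 1, so inverse 129.
N/229 = 1531919; 1531919 ≡ 138 (mod 229); 138·78 ≡ 1, so inverse 78.
N/103 = 3405917; 3405917 ≡ 16 (mod 103); 16·58 ≡ 1, so inverse 58.
x ≡ 0·3278593·18 + 44·2523809·129 + 192·1531919·78 + 27·3405917·58 = 42600824850.
42600824850 mod 350809451 = 152881279.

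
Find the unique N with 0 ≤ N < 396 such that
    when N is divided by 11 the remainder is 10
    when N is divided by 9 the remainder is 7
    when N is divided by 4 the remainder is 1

Combine the congruences pairwise.
From N ≡ 10 (mod 11) write N = 10 + 11t. Substituting into N ≡ 7 (mod 9) gives 11t ≡ 6 (mod 9), and since 2⁻¹ ≡ 5 (mod 9), t ≡ 3. Hence N ≡ 10 + 11·3 = 43 (mod 99).
From N ≡ 43 (mod 99) write N = 43 + 99t. Substituting into N ≡ 1 (mod 4) gives 99t ≡ 2 (mod 4), and since 3⁻¹ ≡ 3 (mod 4), t ≡ 2. Hence N ≡ 43 + 99·2 = 241 (mod 396).

241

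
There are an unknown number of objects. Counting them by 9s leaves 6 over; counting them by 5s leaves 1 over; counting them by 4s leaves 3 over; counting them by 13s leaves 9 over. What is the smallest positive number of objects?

The moduli are pairwise coprime; M = 9·5·4·13 = 2340.
M/9 = 260; 260 ≡ 8 (mod 9); 8·8 ≡ 1, so inverse 8.
M/5 = 468; 468 ≡ 3 (mod 5); 3·2 ≡ 1, so inverse 2.
M/4 = 585; 585 ≡ 1 (mod 4), inverse 1.
M/13 = 180; 180 ≡ 11 (mod 13); 11·6 ≡ 1, so inverse 6.
N ≡ 6·260·8 + 1·468·2 + 3·585·1 + 9·180·6 = 24891.
24891 mod 2340 = 1491.

1491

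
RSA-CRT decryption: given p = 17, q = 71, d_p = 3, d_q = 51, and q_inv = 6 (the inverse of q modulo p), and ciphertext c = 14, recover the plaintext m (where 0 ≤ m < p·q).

m₁ = c^(d_p) mod p: c ≡ 14 (mod 17), and 14^3 mod 17 = 7.
m₂ = c^(d_q) mod q: c ≡ 14 (mod 71), and 14^51 mod 71 = 14.
h = q_inv·(m₁ − m₂) mod p = 6·(7 − 14) mod 17 = 9.
m = m₂ + h·q = 14 + 9·71 = 653.

653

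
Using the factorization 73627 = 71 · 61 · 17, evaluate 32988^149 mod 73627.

Mod 71: 32988 ≡ 44; by Fermat, exponent reduces to 149 mod 70 = 9; 44^9 ≡ 22 (mod 71).
Mod 61: 32988 ≡ 48; by Fermat, exponent reduces to 149 mod 60 = 29; 48^29 ≡ 14 (mod 61).
Mod 17: 32988 ≡ 8; by Fermat, exponent reduces to 149 mod 16 = 5; 8^5 ≡ 9 (mod 17).
Combine by CRT: x ≡ 22 (mod 71), x ≡ 14 (mod 61), x ≡ 9 (mod 17) ⇒ x ≡ 7761 (mod 73627).

7761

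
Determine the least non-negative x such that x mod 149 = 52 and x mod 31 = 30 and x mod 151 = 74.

From x ≡ 52 (mod 149) write x = 52 + 149t. Substituting into x ≡ 30 (mod 31) gives 149t ≡ 9 (mod 31), and since 25⁻¹ ≡ 5 (mod 31), t ≡ 14. Hence x ≡ 52 + 149·14 = 2138 (mod 4619).
From x ≡ 2138 (mod 4619) write x = 2138 + 4619t. Substituting into x ≡ 74 (mod 151) gives 4619t ≡ 50 (mod 151), and since 89⁻¹ ≡ 56 (mod 151), t ≡ 82. Hence x ≡ 2138 + 4619·82 = 380896 (mod 697469).

380896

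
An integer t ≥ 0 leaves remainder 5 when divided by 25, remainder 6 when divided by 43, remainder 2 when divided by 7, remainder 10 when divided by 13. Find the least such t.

The moduli are pairwise coprime; N = 25·43·7·13 = 97825.
N/25 = 3913; 3913 ≡ 13 (mod 25); 13·2 ≡ 1, so inverse 2.
N/43 = 2275; 2275 ≡ 39 (mod 43); 39·32 ≡ 1, so inverse 32.
N/7 = 13975; 13975 ≡ 3 (mod 7); 3·5 ≡ 1, so inverse 5.
N/13 = 7525; 7525 ≡ 11 (mod 13); 11·6 ≡ 1, so inverse 6.
t ≡ 5·3913·2 + 6·2275·32 + 2·13975·5 + 10·7525·6 = 1067180.
1067180 mod 97825 = 88930.

88930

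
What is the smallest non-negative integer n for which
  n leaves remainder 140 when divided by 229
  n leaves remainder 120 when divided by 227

49833

From n ≡ 140 (mod 229) write n = 140 + 229t. Substituting into n ≡ 120 (mod 227) gives 229t ≡ 207 (mod 227), and since 2⁻¹ ≡ 114 (mod 227), t ≡ 217. Hence n ≡ 140 + 229·217 = 49833 (mod 51983).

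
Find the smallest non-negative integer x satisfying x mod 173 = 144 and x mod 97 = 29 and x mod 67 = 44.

From x ≡ 144 (mod 173) write x = 144 + 173t. Substituting into x ≡ 29 (mod 97) gives 173t ≡ 79 (mod 97), and since 76⁻¹ ≡ 60 (mod 97), t ≡ 84. Hence x ≡ 144 + 173·84 = 14676 (mod 16781).
From x ≡ 14676 (mod 16781) write x = 14676 + 16781t. Substituting into x ≡ 44 (mod 67) gives 16781t ≡ 41 (mod 67), and since 31⁻¹ ≡ 13 (mod 67), t ≡ 64. Hence x ≡ 14676 + 16781·64 = 1088660 (mod 1124327).

1088660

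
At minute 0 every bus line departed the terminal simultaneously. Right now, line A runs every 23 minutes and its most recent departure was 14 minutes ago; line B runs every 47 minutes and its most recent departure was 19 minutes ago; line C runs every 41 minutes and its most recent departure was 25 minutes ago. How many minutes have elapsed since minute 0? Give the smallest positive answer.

The moduli are pairwise coprime; N = 23·47·41 = 44321.
N/23 = 1927; 1927 ≡ 18 (mod 23); 18·9 ≡ 1, so inverse 9.
N/47 = 943; 943 ≡ 3 (mod 47); 3·16 ≡ 1, so inverse 16.
N/41 = 1081; 1081 ≡ 15 (mod 41); 15·11 ≡ 1, so inverse 11.
t ≡ 14·1927·9 + 19·943·16 + 25·1081·11 = 826749.
826749 mod 44321 = 28971.

28971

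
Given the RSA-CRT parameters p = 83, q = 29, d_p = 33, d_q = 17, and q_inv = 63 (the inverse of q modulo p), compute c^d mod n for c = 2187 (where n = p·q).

244

m₁ = c^(d_p) mod p: c ≡ 29 (mod 83), and 29^33 mod 83 = 78.
m₂ = c^(d_q) mod q: c ≡ 12 (mod 29), and 12^17 mod 29 = 12.
h = q_inv·(m₁ − m₂) mod p = 63·(78 − 12) mod 83 = 8.
m = m₂ + h·q = 12 + 8·29 = 244.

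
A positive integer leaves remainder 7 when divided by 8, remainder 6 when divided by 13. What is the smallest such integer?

Combine the congruences pairwise.
From m ≡ 7 (mod 8) write m = 7 + 8t. Substituting into m ≡ 6 (mod 13) gives 8t ≡ 12 (mod 13), and since 8⁻¹ ≡ 5 (mod 13), t ≡ 8. Hence m ≡ 7 + 8·8 = 71 (mod 104).

71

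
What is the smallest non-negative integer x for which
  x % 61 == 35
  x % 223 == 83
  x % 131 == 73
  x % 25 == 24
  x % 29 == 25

Combine the congruences pairwise.
From x ≡ 35 (mod 61) write x = 35 + 61t. Substituting into x ≡ 83 (mod 223) gives 61t ≡ 48 (mod 223), and since 61⁻¹ ≡ 117 (mod 223), t ≡ 41. Hence x ≡ 35 + 61·41 = 2536 (mod 13603).
From x ≡ 2536 (mod 13603) write x = 2536 + 13603t. Substituting into x ≡ 73 (mod 131) gives 13603t ≡ 26 (mod 131), and since 110⁻¹ ≡ 106 (mod 131), t ≡ 5. Hence x ≡ 2536 + 13603·5 = 70551 (mod 1781993).
From x ≡ 70551 (mod 1781993) write x = 70551 + 1781993t. Substituting into x ≡ 24 (mod 25) gives 1781993t ≡ 23 (mod 25), and since 18⁻¹ ≡ 7 (mod 25), t ≡ 11. Hence x ≡ 70551 + 1781993·11 = 19672474 (mod 44549825).
From x ≡ 19672474 (mod 44549825) write x = 19672474 + 44549825t. Substituting into x ≡ 25 (mod 29) gives 44549825t ≡ 20 (mod 29), and since 25⁻¹ ≡ 7 (mod 29), t ≡ 24. Hence x ≡ 19672474 + 44549825·24 = 1088868274 (mod 1291944925).

1088868274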